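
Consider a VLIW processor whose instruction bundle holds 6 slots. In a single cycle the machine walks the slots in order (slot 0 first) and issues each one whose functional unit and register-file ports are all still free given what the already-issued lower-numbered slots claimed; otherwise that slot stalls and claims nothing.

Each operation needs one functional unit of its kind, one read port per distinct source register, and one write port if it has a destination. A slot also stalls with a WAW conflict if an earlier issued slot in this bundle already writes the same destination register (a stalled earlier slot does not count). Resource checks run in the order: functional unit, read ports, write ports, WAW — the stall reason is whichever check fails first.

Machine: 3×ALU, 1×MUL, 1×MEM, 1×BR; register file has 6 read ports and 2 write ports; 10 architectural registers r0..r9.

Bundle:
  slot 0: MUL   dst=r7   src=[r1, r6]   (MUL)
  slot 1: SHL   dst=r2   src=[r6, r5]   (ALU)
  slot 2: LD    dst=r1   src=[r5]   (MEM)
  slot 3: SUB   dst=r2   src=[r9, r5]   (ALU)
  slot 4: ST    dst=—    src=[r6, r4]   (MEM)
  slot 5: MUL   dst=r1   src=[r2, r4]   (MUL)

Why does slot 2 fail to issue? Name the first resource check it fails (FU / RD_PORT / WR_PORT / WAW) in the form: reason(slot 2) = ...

reason(slot 2) = WR_PORT

  0. MUL→r7 ⇒ go  {3A/0Mu/1Ld/1B | 4r 1w}
  1. ALU→r2 ⇒ go  {2A/0Mu/1Ld/1B | 2r 0w}
  2. MEM→r1 ⇒ no(WR_PORT)  {2A/0Mu/1Ld/1B | 2r 0w}
  3. ALU→r2 ⇒ no(WR_PORT)  {2A/0Mu/1Ld/1B | 2r 0w}
  4. MEM ⇒ go  {2A/0Mu/0Ld/1B | 0r 0w}
  5. MUL→r1 ⇒ no(FU)  {2A/0Mu/0Ld/1B | 0r 0w}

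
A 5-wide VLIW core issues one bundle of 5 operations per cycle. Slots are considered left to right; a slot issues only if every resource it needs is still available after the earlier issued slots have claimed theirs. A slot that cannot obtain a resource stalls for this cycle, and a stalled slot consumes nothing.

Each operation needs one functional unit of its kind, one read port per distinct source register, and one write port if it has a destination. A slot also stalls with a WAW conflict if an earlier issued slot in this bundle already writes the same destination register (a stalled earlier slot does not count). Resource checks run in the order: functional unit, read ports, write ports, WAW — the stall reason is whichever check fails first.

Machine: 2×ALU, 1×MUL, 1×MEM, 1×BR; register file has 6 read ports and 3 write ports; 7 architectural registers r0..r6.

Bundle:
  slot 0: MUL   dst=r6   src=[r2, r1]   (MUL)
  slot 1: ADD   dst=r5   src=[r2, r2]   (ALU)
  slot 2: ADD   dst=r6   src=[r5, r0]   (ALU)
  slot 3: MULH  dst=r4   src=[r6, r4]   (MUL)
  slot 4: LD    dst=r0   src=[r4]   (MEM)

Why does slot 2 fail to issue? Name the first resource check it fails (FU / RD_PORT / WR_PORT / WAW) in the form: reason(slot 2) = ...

reason(slot 2) = WAW

(0) want 1×MUL +2rd +1wr — yes → AL2|MU0|ME1|BR1|rd4|wr2
(1) want 1×ALU +1rd +1wr — yes → AL1|MU0|ME1|BR1|rd3|wr1
(2) want 1×ALU +2rd +1wr — WAW → AL1|MU0|ME1|BR1|rd3|wr1
(3) want 1×MUL +2rd +1wr — FU → AL1|MU0|ME1|BR1|rd3|wr1
(4) want 1×MEM +1rd +1wr — yes → AL1|MU0|ME0|BR1|rd2|wr0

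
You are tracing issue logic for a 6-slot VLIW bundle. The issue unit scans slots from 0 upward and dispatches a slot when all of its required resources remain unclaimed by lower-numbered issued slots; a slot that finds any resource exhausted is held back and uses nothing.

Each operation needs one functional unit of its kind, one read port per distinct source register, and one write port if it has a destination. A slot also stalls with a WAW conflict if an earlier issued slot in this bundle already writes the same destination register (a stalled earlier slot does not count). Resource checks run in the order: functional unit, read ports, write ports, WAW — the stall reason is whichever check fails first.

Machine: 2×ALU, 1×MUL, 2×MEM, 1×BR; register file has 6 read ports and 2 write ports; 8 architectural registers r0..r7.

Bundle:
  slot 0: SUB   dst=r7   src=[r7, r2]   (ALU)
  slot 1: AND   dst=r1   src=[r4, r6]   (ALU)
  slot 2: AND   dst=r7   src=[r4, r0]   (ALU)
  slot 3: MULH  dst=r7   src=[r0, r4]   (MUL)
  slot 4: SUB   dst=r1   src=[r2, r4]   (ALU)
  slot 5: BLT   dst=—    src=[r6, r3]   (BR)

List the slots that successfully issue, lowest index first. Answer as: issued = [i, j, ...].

issued = [0, 1, 5]

#0 ALU src=r7,r2 dispatched  <A:1 Mu:1 Ld:2 B:1 rd:4 wr:1>
#1 ALU src=r4,r6 dispatched  <A:0 Mu:1 Ld:2 B:1 rd:2 wr:0>
#2 ALU src=r4,r0 held:FU  <A:0 Mu:1 Ld:2 B:1 rd:2 wr:0>
#3 MUL src=r0,r4 held:WR_PORT  <A:0 Mu:1 Ld:2 B:1 rd:2 wr:0>
#4 ALU src=r2,r4 held:FU  <A:0 Mu:1 Ld:2 B:1 rd:2 wr:0>
#5 BR src=r6,r3 dispatched  <A:0 Mu:1 Ld:2 B:0 rd:0 wr:0>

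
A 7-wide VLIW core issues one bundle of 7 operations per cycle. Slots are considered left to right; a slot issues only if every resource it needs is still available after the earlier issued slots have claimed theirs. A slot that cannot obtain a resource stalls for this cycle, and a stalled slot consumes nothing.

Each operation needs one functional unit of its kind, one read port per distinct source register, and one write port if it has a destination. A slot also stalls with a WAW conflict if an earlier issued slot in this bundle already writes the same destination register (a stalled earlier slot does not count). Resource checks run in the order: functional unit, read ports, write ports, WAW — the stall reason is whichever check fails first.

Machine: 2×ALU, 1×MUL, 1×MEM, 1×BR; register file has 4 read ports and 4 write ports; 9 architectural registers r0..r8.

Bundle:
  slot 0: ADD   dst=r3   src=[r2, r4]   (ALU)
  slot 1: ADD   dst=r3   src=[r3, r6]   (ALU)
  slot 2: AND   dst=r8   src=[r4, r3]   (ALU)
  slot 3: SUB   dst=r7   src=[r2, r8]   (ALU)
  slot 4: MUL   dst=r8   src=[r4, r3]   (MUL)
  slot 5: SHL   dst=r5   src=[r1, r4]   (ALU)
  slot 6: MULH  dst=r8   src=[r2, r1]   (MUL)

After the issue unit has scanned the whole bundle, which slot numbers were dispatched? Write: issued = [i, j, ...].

slot 0 (ALU): ISSUE — free A1,Mu1,Ld1,B1 rp2 wp3
slot 1 (ALU): stall WAW — free A1,Mu1,Ld1,B1 rp2 wp3
slot 2 (ALU): ISSUE — free A0,Mu1,Ld1,B1 rp0 wp2
slot 3 (ALU): stall FU — free A0,Mu1,Ld1,B1 rp0 wp2
slot 4 (MUL): stall RD_PORT — free A0,Mu1,Ld1,B1 rp0 wp2
slot 5 (ALU): stall FU — free A0,Mu1,Ld1,B1 rp0 wp2
slot 6 (MUL): stall RD_PORT — free A0,Mu1,Ld1,B1 rp0 wp2

issued = [0, 2]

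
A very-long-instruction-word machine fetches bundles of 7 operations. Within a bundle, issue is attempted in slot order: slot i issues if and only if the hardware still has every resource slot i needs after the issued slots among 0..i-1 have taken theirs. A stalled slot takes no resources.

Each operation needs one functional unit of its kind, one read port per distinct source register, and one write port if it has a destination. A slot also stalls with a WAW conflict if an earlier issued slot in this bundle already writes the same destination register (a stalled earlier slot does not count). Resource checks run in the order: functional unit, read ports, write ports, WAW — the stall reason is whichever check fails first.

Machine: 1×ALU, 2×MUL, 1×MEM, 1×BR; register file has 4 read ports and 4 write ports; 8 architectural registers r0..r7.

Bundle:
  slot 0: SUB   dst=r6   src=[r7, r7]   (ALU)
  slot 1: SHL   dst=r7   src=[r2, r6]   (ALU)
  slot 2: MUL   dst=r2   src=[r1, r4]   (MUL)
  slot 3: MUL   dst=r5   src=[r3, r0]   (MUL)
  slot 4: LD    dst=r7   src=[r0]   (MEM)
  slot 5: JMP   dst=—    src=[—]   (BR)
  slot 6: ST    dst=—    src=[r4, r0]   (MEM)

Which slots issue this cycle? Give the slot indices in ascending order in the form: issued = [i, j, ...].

slot 0 (ALU): ISSUE — free A0,Mu2,Ld1,B1 rp3 wp3
slot 1 (ALU): stall FU — free A0,Mu2,Ld1,B1 rp3 wp3
slot 2 (MUL): ISSUE — free A0,Mu1,Ld1,B1 rp1 wp2
slot 3 (MUL): stall RD_PORT — free A0,Mu1,Ld1,B1 rp1 wp2
slot 4 (MEM): ISSUE — free A0,Mu1,Ld0,B1 rp0 wp1
slot 5 (BR): ISSUE — free A0,Mu1,Ld0,B0 rp0 wp1
slot 6 (MEM): stall FU — free A0,Mu1,Ld0,B0 rp0 wp1

issued = [0, 2, 4, 5]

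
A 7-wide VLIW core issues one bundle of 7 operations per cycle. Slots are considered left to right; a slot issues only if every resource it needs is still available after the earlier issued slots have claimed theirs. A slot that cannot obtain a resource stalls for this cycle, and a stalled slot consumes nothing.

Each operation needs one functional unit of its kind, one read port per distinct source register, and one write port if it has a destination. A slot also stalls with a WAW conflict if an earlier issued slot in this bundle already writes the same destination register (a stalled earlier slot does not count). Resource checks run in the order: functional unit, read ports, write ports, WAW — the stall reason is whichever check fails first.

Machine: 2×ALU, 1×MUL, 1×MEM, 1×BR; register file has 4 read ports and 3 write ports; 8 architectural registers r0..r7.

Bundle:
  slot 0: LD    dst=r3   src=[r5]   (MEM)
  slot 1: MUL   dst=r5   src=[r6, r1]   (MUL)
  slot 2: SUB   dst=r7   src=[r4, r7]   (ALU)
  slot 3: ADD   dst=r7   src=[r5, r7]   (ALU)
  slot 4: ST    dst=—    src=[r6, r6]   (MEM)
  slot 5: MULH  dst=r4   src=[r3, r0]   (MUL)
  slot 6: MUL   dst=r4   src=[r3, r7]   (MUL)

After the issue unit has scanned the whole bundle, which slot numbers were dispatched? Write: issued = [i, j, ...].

(0) want 1×MEM +1rd +1wr — yes → AL2|MU1|ME0|BR1|rd3|wr2
(1) want 1×MUL +2rd +1wr — yes → AL2|MU0|ME0|BR1|rd1|wr1
(2) want 1×ALU +2rd +1wr — RD_PORT → AL2|MU0|ME0|BR1|rd1|wr1
(3) want 1×ALU +2rd +1wr — RD_PORT → AL2|MU0|ME0|BR1|rd1|wr1
(4) want 1×MEM +1rd +0wr — FU → AL2|MU0|ME0|BR1|rd1|wr1
(5) want 1×MUL +2rd +1wr — FU → AL2|MU0|ME0|BR1|rd1|wr1
(6) want 1×MUL +2rd +1wr — FU → AL2|MU0|ME0|BR1|rd1|wr1

issued = [0, 1]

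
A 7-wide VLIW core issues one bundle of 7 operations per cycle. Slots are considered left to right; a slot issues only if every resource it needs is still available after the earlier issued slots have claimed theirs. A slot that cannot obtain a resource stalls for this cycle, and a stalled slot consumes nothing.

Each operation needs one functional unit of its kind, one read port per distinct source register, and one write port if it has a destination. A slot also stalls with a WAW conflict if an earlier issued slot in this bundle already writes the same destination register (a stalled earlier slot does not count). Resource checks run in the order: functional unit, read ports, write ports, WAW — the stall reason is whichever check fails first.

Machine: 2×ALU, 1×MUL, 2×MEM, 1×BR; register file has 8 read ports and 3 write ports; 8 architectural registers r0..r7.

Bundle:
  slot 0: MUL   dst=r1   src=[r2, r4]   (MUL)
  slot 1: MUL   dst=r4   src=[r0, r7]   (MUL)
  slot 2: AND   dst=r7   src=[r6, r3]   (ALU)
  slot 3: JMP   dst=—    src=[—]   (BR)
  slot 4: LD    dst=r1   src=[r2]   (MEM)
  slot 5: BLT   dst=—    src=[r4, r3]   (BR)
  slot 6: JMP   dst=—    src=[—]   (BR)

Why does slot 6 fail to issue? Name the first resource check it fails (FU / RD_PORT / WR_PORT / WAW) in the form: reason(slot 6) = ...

reason(slot 6) = FU

  0. MUL→r1 ⇒ go  {2A/0Mu/2Ld/1B | 6r 2w}
  1. MUL→r4 ⇒ no(FU)  {2A/0Mu/2Ld/1B | 6r 2w}
  2. ALU→r7 ⇒ go  {1A/0Mu/2Ld/1B | 4r 1w}
  3. BR ⇒ go  {1A/0Mu/2Ld/0B | 4r 1w}
  4. MEM→r1 ⇒ no(WAW)  {1A/0Mu/2Ld/0B | 4r 1w}
  5. BR ⇒ no(FU)  {1A/0Mu/2Ld/0B | 4r 1w}
  6. BR ⇒ no(FU)  {1A/0Mu/2Ld/0B | 4r 1w}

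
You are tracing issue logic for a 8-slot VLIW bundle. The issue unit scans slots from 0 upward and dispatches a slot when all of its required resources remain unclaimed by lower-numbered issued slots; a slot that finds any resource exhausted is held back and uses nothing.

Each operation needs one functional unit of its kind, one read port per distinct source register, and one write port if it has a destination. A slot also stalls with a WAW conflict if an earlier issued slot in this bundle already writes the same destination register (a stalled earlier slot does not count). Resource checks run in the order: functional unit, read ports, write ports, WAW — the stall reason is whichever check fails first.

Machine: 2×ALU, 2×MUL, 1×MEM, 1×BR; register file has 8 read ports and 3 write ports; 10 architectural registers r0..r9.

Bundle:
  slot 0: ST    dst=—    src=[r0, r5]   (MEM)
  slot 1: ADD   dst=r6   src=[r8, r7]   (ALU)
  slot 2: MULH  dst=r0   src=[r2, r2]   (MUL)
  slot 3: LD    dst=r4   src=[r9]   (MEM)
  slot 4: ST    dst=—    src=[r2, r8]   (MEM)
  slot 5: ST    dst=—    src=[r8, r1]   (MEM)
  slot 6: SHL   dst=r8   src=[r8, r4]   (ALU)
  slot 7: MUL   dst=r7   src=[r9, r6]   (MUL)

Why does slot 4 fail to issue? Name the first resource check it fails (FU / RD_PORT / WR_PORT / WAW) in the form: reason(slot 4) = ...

(0) want 1×MEM +2rd +0wr — yes → AL2|MU2|ME0|BR1|rd6|wr3
(1) want 1×ALU +2rd +1wr — yes → AL1|MU2|ME0|BR1|rd4|wr2
(2) want 1×MUL +1rd +1wr — yes → AL1|MU1|ME0|BR1|rd3|wr1
(3) want 1×MEM +1rd +1wr — FU → AL1|MU1|ME0|BR1|rd3|wr1
(4) want 1×MEM +2rd +0wr — FU → AL1|MU1|ME0|BR1|rd3|wr1
(5) want 1×MEM +2rd +0wr — FU → AL1|MU1|ME0|BR1|rd3|wr1
(6) want 1×ALU +2rd +1wr — yes → AL0|MU1|ME0|BR1|rd1|wr0
(7) want 1×MUL +2rd +1wr — RD_PORT → AL0|MU1|ME0|BR1|rd1|wr0

reason(slot 4) = FU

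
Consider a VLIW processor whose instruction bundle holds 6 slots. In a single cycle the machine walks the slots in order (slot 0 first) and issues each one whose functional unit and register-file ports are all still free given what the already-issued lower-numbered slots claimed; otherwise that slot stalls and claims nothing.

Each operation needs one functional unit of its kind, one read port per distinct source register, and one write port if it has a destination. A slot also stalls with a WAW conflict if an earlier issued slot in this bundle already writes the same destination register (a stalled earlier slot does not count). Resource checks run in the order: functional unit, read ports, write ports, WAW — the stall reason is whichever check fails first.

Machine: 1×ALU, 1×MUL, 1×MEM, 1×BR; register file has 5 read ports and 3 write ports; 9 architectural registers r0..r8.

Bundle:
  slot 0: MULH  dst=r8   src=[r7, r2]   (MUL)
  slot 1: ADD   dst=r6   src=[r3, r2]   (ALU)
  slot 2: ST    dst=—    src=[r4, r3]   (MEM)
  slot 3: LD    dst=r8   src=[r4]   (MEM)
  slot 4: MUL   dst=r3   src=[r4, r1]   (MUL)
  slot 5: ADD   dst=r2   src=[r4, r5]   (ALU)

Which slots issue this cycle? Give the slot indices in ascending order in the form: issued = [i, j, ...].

issued = [0, 1]

(0) want 1×MUL +2rd +1wr — yes → AL1|MU0|ME1|BR1|rd3|wr2
(1) want 1×ALU +2rd +1wr — yes → AL0|MU0|ME1|BR1|rd1|wr1
(2) want 1×MEM +2rd +0wr — RD_PORT → AL0|MU0|ME1|BR1|rd1|wr1
(3) want 1×MEM +1rd +1wr — WAW → AL0|MU0|ME1|BR1|rd1|wr1
(4) want 1×MUL +2rd +1wr — FU → AL0|MU0|ME1|BR1|rd1|wr1
(5) want 1×ALU +2rd +1wr — FU → AL0|MU0|ME1|BR1|rd1|wr1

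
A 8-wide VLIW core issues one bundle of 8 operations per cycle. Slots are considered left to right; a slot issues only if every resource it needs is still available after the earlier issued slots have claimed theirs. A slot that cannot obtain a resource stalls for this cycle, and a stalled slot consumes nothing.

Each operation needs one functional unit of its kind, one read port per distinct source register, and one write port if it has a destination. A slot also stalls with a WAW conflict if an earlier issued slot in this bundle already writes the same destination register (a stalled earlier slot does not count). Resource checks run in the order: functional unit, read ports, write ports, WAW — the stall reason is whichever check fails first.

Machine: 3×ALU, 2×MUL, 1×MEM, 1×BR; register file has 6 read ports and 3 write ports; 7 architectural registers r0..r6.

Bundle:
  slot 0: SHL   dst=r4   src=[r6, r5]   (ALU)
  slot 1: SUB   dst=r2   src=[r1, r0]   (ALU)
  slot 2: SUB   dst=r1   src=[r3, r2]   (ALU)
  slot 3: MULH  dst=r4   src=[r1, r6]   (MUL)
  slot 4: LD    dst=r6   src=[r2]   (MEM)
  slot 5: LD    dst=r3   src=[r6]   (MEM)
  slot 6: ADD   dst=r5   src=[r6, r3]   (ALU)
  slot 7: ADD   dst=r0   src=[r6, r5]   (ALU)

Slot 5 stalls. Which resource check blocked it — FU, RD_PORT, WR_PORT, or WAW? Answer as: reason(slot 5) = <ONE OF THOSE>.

reason(slot 5) = RD_PORT

(0) want 1×ALU +2rd +1wr — yes → AL2|MU2|ME1|BR1|rd4|wr2
(1) want 1×ALU +2rd +1wr — yes → AL1|MU2|ME1|BR1|rd2|wr1
(2) want 1×ALU +2rd +1wr — yes → AL0|MU2|ME1|BR1|rd0|wr0
(3) want 1×MUL +2rd +1wr — RD_PORT → AL0|MU2|ME1|BR1|rd0|wr0
(4) want 1×MEM +1rd +1wr — RD_PORT → AL0|MU2|ME1|BR1|rd0|wr0
(5) want 1×MEM +1rd +1wr — RD_PORT → AL0|MU2|ME1|BR1|rd0|wr0
(6) want 1×ALU +2rd +1wr — FU → AL0|MU2|ME1|BR1|rd0|wr0
(7) want 1×ALU +2rd +1wr — FU → AL0|MU2|ME1|BR1|rd0|wr0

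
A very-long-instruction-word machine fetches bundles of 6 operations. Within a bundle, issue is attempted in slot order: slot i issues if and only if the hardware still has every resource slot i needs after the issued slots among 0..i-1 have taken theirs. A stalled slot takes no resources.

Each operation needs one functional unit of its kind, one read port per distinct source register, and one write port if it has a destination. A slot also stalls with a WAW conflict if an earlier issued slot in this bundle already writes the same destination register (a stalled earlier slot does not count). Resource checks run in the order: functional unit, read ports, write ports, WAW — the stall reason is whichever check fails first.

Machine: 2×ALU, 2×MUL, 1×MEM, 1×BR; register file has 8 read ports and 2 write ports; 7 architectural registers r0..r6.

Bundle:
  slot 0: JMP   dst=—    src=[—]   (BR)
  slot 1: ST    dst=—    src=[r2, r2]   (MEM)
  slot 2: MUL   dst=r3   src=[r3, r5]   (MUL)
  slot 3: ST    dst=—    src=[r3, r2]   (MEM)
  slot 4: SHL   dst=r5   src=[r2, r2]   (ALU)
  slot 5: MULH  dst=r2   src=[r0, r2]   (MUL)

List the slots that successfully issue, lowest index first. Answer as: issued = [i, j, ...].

issued = [0, 1, 2, 4]

slot 0 (BR): ISSUE — free A2,Mu2,Ld1,B0 rp8 wp2
slot 1 (MEM): ISSUE — free A2,Mu2,Ld0,B0 rp7 wp2
slot 2 (MUL): ISSUE — free A2,Mu1,Ld0,B0 rp5 wp1
slot 3 (MEM): stall FU — free A2,Mu1,Ld0,B0 rp5 wp1
slot 4 (ALU): ISSUE — free A1,Mu1,Ld0,B0 rp4 wp0
slot 5 (MUL): stall WR_PORT — free A1,Mu1,Ld0,B0 rp4 wp0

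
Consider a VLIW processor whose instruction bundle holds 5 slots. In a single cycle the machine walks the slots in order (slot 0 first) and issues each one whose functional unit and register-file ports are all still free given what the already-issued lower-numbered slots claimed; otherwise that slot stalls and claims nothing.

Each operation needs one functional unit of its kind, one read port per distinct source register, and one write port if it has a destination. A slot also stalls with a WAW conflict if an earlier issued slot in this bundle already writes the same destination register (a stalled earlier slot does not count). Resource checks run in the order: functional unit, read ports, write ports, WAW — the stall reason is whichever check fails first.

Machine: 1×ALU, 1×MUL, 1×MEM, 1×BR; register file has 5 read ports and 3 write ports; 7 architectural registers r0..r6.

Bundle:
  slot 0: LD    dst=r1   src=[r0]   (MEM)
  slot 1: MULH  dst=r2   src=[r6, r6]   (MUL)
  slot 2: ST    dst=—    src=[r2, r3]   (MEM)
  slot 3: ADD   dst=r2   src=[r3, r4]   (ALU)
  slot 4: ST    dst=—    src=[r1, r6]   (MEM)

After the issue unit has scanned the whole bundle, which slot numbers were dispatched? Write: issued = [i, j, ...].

slot 0 (MEM): ISSUE — free A1,Mu1,Ld0,B1 rp4 wp2
slot 1 (MUL): ISSUE — free A1,Mu0,Ld0,B1 rp3 wp1
slot 2 (MEM): stall FU — free A1,Mu0,Ld0,B1 rp3 wp1
slot 3 (ALU): stall WAW — free A1,Mu0,Ld0,B1 rp3 wp1
slot 4 (MEM): stall FU — free A1,Mu0,Ld0,B1 rp3 wp1

issued = [0, 1]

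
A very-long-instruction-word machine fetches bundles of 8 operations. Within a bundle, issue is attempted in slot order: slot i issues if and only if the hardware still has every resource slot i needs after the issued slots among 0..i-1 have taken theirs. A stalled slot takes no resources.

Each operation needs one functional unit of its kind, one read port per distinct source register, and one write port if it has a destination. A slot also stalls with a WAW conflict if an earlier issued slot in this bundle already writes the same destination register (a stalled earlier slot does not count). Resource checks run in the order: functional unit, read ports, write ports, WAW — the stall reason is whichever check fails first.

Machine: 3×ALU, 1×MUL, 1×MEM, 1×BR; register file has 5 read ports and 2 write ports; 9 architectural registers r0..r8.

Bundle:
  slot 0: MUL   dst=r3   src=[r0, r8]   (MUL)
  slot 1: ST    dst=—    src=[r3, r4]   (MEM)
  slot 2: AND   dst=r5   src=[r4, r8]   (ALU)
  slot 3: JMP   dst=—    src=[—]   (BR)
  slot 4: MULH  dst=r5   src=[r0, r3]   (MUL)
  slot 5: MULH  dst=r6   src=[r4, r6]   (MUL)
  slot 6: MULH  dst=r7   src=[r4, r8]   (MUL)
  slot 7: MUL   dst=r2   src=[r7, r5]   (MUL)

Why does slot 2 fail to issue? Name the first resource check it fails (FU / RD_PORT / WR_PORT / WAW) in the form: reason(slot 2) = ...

[0] MUL needs rd=2 wr=1: ok; after: ALU=3 MUL=0 MEM=1 BR=1, R=3, W=1
[1] MEM needs rd=2 wr=0: ok; after: ALU=3 MUL=0 MEM=0 BR=1, R=1, W=1
[2] ALU needs rd=2 wr=1: RD_PORT; after: ALU=3 MUL=0 MEM=0 BR=1, R=1, W=1
[3] BR needs rd=0 wr=0: ok; after: ALU=3 MUL=0 MEM=0 BR=0, R=1, W=1
[4] MUL needs rd=2 wr=1: FU; after: ALU=3 MUL=0 MEM=0 BR=0, R=1, W=1
[5] MUL needs rd=2 wr=1: FU; after: ALU=3 MUL=0 MEM=0 BR=0, R=1, W=1
[6] MUL needs rd=2 wr=1: FU; after: ALU=3 MUL=0 MEM=0 BR=0, R=1, W=1
[7] MUL needs rd=2 wr=1: FU; after: ALU=3 MUL=0 MEM=0 BR=0, R=1, W=1

reason(slot 2) = RD_PORT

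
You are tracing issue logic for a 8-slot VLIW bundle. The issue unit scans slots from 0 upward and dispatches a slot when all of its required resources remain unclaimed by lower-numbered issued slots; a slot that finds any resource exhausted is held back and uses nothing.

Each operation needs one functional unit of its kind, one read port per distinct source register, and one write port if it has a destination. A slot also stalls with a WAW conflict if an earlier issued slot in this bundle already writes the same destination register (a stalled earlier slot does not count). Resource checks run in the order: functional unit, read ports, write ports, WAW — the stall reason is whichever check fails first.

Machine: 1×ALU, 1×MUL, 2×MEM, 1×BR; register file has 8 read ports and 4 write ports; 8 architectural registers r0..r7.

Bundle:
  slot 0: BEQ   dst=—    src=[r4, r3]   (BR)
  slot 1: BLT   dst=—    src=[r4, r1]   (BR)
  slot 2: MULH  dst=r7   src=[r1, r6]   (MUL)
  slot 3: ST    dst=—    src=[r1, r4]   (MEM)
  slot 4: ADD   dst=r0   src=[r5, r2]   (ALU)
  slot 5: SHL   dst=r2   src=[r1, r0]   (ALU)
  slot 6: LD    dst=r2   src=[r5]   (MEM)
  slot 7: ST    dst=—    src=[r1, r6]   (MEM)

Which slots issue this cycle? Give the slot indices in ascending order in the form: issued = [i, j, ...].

#0 BR src=r4,r3 dispatched  <A:1 Mu:1 Ld:2 B:0 rd:6 wr:4>
#1 BR src=r4,r1 held:FU  <A:1 Mu:1 Ld:2 B:0 rd:6 wr:4>
#2 MUL src=r1,r6 dispatched  <A:1 Mu:0 Ld:2 B:0 rd:4 wr:3>
#3 MEM src=r1,r4 dispatched  <A:1 Mu:0 Ld:1 B:0 rd:2 wr:3>
#4 ALU src=r5,r2 dispatched  <A:0 Mu:0 Ld:1 B:0 rd:0 wr:2>
#5 ALU src=r1,r0 held:FU  <A:0 Mu:0 Ld:1 B:0 rd:0 wr:2>
#6 MEM src=r5 held:RD_PORT  <A:0 Mu:0 Ld:1 B:0 rd:0 wr:2>
#7 MEM src=r1,r6 held:RD_PORT  <A:0 Mu:0 Ld:1 B:0 rd:0 wr:2>

issued = [0, 2, 3, 4]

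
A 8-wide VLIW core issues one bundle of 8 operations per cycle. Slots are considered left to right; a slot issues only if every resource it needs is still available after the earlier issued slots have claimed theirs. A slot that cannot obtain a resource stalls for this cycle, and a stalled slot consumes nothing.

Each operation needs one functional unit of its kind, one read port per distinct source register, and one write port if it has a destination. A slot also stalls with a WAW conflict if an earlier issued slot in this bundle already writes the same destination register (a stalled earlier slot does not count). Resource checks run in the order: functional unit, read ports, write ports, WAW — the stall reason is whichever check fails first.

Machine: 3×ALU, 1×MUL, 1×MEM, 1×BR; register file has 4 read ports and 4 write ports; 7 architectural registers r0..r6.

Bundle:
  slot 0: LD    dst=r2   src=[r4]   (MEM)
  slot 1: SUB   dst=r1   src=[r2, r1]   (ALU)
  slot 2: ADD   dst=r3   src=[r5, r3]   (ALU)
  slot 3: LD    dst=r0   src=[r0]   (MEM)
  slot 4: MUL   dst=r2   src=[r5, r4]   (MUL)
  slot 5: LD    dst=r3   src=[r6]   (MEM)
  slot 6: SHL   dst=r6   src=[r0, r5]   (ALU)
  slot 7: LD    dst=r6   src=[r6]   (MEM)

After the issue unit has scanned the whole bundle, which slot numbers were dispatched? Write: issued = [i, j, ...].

issued = [0, 1]

  0. MEM→r2 ⇒ go  {3A/1Mu/0Ld/1B | 3r 3w}
  1. ALU→r1 ⇒ go  {2A/1Mu/0Ld/1B | 1r 2w}
  2. ALU→r3 ⇒ no(RD_PORT)  {2A/1Mu/0Ld/1B | 1r 2w}
  3. MEM→r0 ⇒ no(FU)  {2A/1Mu/0Ld/1B | 1r 2w}
  4. MUL→r2 ⇒ no(RD_PORT)  {2A/1Mu/0Ld/1B | 1r 2w}
  5. MEM→r3 ⇒ no(FU)  {2A/1Mu/0Ld/1B | 1r 2w}
  6. ALU→r6 ⇒ no(RD_PORT)  {2A/1Mu/0Ld/1B | 1r 2w}
  7. MEM→r6 ⇒ no(FU)  {2A/1Mu/0Ld/1B | 1r 2w}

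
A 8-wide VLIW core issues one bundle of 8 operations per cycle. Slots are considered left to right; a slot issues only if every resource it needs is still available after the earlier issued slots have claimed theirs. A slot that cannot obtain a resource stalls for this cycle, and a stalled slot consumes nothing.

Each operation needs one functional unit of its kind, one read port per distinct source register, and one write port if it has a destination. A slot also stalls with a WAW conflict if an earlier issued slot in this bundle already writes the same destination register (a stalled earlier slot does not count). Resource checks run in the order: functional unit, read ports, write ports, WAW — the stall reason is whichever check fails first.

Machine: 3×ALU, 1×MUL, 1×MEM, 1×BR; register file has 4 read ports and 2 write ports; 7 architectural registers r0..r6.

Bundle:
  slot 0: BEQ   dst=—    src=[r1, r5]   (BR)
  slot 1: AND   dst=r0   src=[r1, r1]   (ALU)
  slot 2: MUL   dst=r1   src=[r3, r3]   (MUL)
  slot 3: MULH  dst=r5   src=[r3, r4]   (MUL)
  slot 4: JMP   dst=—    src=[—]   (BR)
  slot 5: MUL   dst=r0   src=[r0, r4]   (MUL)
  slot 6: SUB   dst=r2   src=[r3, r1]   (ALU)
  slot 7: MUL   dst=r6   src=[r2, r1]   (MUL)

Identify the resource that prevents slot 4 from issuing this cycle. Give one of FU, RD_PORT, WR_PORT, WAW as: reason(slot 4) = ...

#0 BR src=r1,r5 dispatched  <A:3 Mu:1 Ld:1 B:0 rd:2 wr:2>
#1 ALU src=r1,r1 dispatched  <A:2 Mu:1 Ld:1 B:0 rd:1 wr:1>
#2 MUL src=r3,r3 dispatched  <A:2 Mu:0 Ld:1 B:0 rd:0 wr:0>
#3 MUL src=r3,r4 held:FU  <A:2 Mu:0 Ld:1 B:0 rd:0 wr:0>
#4 BR src=- held:FU  <A:2 Mu:0 Ld:1 B:0 rd:0 wr:0>
#5 MUL src=r0,r4 held:FU  <A:2 Mu:0 Ld:1 B:0 rd:0 wr:0>
#6 ALU src=r3,r1 held:RD_PORT  <A:2 Mu:0 Ld:1 B:0 rd:0 wr:0>
#7 MUL src=r2,r1 held:FU  <A:2 Mu:0 Ld:1 B:0 rd:0 wr:0>

reason(slot 4) = FU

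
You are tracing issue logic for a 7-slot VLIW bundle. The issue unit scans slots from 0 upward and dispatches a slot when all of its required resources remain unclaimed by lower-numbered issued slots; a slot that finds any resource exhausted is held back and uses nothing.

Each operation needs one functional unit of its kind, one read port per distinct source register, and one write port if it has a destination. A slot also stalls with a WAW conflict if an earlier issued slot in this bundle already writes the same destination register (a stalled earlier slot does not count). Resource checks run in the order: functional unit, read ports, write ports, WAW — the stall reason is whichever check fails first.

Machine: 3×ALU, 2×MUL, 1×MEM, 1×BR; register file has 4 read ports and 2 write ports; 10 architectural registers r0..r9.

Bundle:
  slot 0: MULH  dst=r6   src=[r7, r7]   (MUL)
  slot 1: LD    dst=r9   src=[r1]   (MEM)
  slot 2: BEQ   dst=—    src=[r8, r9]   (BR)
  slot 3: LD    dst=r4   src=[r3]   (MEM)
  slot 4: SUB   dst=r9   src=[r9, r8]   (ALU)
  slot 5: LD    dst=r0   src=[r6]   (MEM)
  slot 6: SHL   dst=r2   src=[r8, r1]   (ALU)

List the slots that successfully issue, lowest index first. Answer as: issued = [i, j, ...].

#0 MUL src=r7,r7 dispatched  <A:3 Mu:1 Ld:1 B:1 rd:3 wr:1>
#1 MEM src=r1 dispatched  <A:3 Mu:1 Ld:0 B:1 rd:2 wr:0>
#2 BR src=r8,r9 dispatched  <A:3 Mu:1 Ld:0 B:0 rd:0 wr:0>
#3 MEM src=r3 held:FU  <A:3 Mu:1 Ld:0 B:0 rd:0 wr:0>
#4 ALU src=r9,r8 held:RD_PORT  <A:3 Mu:1 Ld:0 B:0 rd:0 wr:0>
#5 MEM src=r6 held:FU  <A:3 Mu:1 Ld:0 B:0 rd:0 wr:0>
#6 ALU src=r8,r1 held:RD_PORT  <A:3 Mu:1 Ld:0 B:0 rd:0 wr:0>

issued = [0, 1, 2]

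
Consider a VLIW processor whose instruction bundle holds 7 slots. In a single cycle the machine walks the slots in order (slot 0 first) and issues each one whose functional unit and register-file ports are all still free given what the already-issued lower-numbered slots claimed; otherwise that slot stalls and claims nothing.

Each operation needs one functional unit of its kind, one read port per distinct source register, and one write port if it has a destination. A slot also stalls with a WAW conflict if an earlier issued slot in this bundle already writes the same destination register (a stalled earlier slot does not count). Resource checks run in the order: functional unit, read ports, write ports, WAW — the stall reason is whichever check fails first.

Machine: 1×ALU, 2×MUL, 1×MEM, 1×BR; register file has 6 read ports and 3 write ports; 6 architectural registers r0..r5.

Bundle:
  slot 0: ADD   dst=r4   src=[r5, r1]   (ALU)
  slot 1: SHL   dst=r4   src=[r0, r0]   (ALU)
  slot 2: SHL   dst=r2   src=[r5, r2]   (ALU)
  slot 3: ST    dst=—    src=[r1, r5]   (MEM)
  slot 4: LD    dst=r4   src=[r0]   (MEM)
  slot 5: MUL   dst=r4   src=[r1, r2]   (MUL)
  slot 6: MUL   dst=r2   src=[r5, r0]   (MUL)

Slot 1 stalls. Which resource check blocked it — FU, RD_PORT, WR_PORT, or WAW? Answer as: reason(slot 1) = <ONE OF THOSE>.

#0 ALU src=r5,r1 dispatched  <A:0 Mu:2 Ld:1 B:1 rd:4 wr:2>
#1 ALU src=r0,r0 held:FU  <A:0 Mu:2 Ld:1 B:1 rd:4 wr:2>
#2 ALU src=r5,r2 held:FU  <A:0 Mu:2 Ld:1 B:1 rd:4 wr:2>
#3 MEM src=r1,r5 dispatched  <A:0 Mu:2 Ld:0 B:1 rd:2 wr:2>
#4 MEM src=r0 held:FU  <A:0 Mu:2 Ld:0 B:1 rd:2 wr:2>
#5 MUL src=r1,r2 held:WAW  <A:0 Mu:2 Ld:0 B:1 rd:2 wr:2>
#6 MUL src=r5,r0 dispatched  <A:0 Mu:1 Ld:0 B:1 rd:0 wr:1>

reason(slot 1) = FU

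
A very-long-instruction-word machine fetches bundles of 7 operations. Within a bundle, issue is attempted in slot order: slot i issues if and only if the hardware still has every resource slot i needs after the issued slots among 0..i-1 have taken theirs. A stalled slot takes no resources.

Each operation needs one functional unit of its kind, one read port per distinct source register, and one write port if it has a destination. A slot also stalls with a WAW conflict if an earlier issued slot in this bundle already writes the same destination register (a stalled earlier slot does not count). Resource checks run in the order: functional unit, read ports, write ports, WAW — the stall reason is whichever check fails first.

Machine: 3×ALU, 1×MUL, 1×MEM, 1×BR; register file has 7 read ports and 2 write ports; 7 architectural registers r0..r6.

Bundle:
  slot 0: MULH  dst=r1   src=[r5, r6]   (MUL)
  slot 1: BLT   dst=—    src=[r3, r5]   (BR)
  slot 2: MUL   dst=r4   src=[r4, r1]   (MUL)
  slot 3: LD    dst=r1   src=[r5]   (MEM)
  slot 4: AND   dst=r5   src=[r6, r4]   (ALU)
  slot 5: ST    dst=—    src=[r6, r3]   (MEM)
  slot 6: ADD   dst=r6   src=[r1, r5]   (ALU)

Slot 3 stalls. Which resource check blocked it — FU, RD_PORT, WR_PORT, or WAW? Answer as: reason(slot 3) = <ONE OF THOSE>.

reason(slot 3) = WAW

  0. MUL→r1 ⇒ go  {3A/0Mu/1Ld/1B | 5r 1w}
  1. BR ⇒ go  {3A/0Mu/1Ld/0B | 3r 1w}
  2. MUL→r4 ⇒ no(FU)  {3A/0Mu/1Ld/0B | 3r 1w}
  3. MEM→r1 ⇒ no(WAW)  {3A/0Mu/1Ld/0B | 3r 1w}
  4. ALU→r5 ⇒ go  {2A/0Mu/1Ld/0B | 1r 0w}
  5. MEM ⇒ no(RD_PORT)  {2A/0Mu/1Ld/0B | 1r 0w}
  6. ALU→r6 ⇒ no(RD_PORT)  {2A/0Mu/1Ld/0B | 1r 0w}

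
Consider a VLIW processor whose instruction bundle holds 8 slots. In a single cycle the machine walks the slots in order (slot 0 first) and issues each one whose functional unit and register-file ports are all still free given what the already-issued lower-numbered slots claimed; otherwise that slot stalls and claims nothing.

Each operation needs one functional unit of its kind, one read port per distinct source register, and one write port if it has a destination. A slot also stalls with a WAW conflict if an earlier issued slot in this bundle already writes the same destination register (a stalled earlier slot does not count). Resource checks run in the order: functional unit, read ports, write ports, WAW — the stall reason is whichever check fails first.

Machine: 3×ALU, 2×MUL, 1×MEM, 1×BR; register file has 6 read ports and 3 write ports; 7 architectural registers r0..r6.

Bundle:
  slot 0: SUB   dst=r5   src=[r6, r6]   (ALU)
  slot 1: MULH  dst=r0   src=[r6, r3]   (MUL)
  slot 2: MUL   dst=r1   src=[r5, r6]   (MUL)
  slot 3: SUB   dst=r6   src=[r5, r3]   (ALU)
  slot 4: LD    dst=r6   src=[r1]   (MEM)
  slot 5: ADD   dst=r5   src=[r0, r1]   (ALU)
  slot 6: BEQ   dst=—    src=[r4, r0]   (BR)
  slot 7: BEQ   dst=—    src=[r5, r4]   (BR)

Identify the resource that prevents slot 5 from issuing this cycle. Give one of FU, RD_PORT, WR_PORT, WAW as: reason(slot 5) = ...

#0 ALU src=r6,r6 dispatched  <A:2 Mu:2 Ld:1 B:1 rd:5 wr:2>
#1 MUL src=r6,r3 dispatched  <A:2 Mu:1 Ld:1 B:1 rd:3 wr:1>
#2 MUL src=r5,r6 dispatched  <A:2 Mu:0 Ld:1 B:1 rd:1 wr:0>
#3 ALU src=r5,r3 held:RD_PORT  <A:2 Mu:0 Ld:1 B:1 rd:1 wr:0>
#4 MEM src=r1 held:WR_PORT  <A:2 Mu:0 Ld:1 B:1 rd:1 wr:0>
#5 ALU src=r0,r1 held:RD_PORT  <A:2 Mu:0 Ld:1 B:1 rd:1 wr:0>
#6 BR src=r4,r0 held:RD_PORT  <A:2 Mu:0 Ld:1 B:1 rd:1 wr:0>
#7 BR src=r5,r4 held:RD_PORT  <A:2 Mu:0 Ld:1 B:1 rd:1 wr:0>

reason(slot 5) = RD_PORT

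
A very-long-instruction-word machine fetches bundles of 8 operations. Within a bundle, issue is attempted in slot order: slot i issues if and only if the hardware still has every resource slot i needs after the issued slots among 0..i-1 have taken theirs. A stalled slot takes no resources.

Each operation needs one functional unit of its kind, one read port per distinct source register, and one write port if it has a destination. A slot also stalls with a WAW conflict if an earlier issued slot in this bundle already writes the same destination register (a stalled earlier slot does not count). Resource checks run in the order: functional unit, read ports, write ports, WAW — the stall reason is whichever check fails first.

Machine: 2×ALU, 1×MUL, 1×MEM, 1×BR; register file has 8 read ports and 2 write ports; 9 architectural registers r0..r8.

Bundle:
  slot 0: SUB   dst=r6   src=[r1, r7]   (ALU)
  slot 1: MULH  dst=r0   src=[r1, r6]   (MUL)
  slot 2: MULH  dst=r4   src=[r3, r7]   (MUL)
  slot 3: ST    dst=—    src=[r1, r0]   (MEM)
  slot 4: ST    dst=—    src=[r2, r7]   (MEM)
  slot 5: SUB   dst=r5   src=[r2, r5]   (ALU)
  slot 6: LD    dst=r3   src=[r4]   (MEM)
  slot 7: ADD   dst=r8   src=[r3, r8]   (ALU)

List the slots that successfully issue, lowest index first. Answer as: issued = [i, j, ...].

  0. ALU→r6 ⇒ go  {1A/1Mu/1Ld/1B | 6r 1w}
  1. MUL→r0 ⇒ go  {1A/0Mu/1Ld/1B | 4r 0w}
  2. MUL→r4 ⇒ no(FU)  {1A/0Mu/1Ld/1B | 4r 0w}
  3. MEM ⇒ go  {1A/0Mu/0Ld/1B | 2r 0w}
  4. MEM ⇒ no(FU)  {1A/0Mu/0Ld/1B | 2r 0w}
  5. ALU→r5 ⇒ no(WR_PORT)  {1A/0Mu/0Ld/1B | 2r 0w}
  6. MEM→r3 ⇒ no(FU)  {1A/0Mu/0Ld/1B | 2r 0w}
  7. ALU→r8 ⇒ no(WR_PORT)  {1A/0Mu/0Ld/1B | 2r 0w}

issued = [0, 1, 3]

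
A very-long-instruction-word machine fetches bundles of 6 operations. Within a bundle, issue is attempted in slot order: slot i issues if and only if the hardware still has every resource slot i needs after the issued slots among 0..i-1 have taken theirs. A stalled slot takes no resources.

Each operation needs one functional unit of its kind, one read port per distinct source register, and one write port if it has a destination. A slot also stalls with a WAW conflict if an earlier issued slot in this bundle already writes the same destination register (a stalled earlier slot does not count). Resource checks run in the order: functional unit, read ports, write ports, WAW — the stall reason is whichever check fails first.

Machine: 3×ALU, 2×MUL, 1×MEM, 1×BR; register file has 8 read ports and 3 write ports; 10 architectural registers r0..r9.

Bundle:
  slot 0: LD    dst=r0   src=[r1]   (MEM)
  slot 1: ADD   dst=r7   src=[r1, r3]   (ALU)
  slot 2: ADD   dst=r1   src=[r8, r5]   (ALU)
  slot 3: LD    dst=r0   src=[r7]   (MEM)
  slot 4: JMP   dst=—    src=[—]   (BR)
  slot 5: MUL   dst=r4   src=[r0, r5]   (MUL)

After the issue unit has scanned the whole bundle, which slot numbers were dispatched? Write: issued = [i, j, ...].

issued = [0, 1, 2, 4]

(0) want 1×MEM +1rd +1wr — yes → AL3|MU2|ME0|BR1|rd7|wr2
(1) want 1×ALU +2rd +1wr — yes → AL2|MU2|ME0|BR1|rd5|wr1
(2) want 1×ALU +2rd +1wr — yes → AL1|MU2|ME0|BR1|rd3|wr0
(3) want 1×MEM +1rd +1wr — FU → AL1|MU2|ME0|BR1|rd3|wr0
(4) want 1×BR +0rd +0wr — yes → AL1|MU2|ME0|BR0|rd3|wr0
(5) want 1×MUL +2rd +1wr — WR_PORT → AL1|MU2|ME0|BR0|rd3|wr0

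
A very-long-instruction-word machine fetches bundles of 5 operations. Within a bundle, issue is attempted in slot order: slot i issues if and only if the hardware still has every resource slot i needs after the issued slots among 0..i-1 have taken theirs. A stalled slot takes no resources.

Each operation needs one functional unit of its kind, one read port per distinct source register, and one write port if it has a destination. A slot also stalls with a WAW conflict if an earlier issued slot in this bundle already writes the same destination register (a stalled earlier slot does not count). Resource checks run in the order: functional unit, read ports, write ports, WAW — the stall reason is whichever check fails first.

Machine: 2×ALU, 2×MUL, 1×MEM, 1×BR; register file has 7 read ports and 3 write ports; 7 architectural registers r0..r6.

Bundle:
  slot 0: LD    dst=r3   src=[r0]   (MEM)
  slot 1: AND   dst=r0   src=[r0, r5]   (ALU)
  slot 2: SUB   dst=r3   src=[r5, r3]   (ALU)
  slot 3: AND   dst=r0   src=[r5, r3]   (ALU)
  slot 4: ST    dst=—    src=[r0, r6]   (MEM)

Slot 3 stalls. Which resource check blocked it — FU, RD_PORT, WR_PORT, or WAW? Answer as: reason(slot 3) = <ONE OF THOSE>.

(0) want 1×MEM +1rd +1wr — yes → AL2|MU2|ME0|BR1|rd6|wr2
(1) want 1×ALU +2rd +1wr — yes → AL1|MU2|ME0|BR1|rd4|wr1
(2) want 1×ALU +2rd +1wr — WAW → AL1|MU2|ME0|BR1|rd4|wr1
(3) want 1×ALU +2rd +1wr — WAW → AL1|MU2|ME0|BR1|rd4|wr1
(4) want 1×MEM +2rd +0wr — FU → AL1|MU2|ME0|BR1|rd4|wr1

reason(slot 3) = WAW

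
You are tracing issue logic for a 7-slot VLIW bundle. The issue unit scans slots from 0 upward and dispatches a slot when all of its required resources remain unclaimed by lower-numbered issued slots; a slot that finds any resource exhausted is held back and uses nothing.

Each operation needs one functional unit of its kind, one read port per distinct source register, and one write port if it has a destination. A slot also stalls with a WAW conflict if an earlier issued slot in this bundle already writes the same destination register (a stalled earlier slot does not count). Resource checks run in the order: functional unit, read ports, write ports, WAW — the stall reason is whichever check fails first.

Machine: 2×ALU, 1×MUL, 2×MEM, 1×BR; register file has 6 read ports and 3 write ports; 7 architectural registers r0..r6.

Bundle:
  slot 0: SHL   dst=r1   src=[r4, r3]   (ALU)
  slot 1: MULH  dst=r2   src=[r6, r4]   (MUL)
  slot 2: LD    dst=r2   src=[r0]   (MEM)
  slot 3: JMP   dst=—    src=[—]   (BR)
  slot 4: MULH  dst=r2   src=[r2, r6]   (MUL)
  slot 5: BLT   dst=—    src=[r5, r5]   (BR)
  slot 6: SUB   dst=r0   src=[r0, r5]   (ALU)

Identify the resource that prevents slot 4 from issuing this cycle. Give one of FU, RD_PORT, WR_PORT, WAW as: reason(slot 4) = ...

[0] ALU needs rd=2 wr=1: ok; after: ALU=1 MUL=1 MEM=2 BR=1, R=4, W=2
[1] MUL needs rd=2 wr=1: ok; after: ALU=1 MUL=0 MEM=2 BR=1, R=2, W=1
[2] MEM needs rd=1 wr=1: WAW; after: ALU=1 MUL=0 MEM=2 BR=1, R=2, W=1
[3] BR needs rd=0 wr=0: ok; after: ALU=1 MUL=0 MEM=2 BR=0, R=2, W=1
[4] MUL needs rd=2 wr=1: FU; after: ALU=1 MUL=0 MEM=2 BR=0, R=2, W=1
[5] BR needs rd=1 wr=0: FU; after: ALU=1 MUL=0 MEM=2 BR=0, R=2, W=1
[6] ALU needs rd=2 wr=1: ok; after: ALU=0 MUL=0 MEM=2 BR=0, R=0, W=0

reason(slot 4) = FU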